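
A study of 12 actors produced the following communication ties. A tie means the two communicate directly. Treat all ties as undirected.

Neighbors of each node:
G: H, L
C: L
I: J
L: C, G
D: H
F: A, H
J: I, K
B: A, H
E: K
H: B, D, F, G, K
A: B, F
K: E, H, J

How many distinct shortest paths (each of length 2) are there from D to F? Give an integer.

The shortest distance is 2, and the only length-2 path is D–H–F. So there is exactly 1 shortest path.

1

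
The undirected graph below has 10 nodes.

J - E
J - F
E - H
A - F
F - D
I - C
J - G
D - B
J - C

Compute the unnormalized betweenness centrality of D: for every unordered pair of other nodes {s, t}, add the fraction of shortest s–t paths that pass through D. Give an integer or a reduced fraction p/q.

8

Pairs whose geodesics pass through D — H–B: 1; I–B: 1; G–B: 1; A–B: 1; C–B: 1; F–B: 1; E–B: 1; J–B: 1.
All other pairs contribute 0.
Summing the contributions gives betweenness(D) = 8.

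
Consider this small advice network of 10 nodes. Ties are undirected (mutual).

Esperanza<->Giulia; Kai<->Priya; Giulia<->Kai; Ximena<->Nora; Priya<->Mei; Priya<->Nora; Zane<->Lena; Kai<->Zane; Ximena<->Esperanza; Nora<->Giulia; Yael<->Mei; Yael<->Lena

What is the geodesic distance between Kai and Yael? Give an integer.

One shortest route is Kai – Zane – Lena – Yael, which uses 3 edges, and at distance 2 from Kai we only reach {Esperanza, Lena, Mei, Nora}, which does not include Yael. So d(Kai,Yael) = 3.

3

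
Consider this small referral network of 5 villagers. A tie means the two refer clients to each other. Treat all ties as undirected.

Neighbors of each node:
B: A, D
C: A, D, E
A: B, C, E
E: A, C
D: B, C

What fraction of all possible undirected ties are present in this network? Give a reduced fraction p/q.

There are 6 edges and 5 nodes, so the maximum possible is C(5,2) = 10.
Density = 6/10 = 3/5.

3/5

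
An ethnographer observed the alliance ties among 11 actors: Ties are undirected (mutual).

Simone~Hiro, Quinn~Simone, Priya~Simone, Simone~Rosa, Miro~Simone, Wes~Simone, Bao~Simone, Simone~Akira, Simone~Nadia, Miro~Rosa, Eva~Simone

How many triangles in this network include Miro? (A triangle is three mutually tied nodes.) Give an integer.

Miro's neighbors: Rosa and Simone.
Neighbor pairs that are themselves tied: Miro–Rosa–Simone. Each forms one triangle with Miro, for 1 in total.

1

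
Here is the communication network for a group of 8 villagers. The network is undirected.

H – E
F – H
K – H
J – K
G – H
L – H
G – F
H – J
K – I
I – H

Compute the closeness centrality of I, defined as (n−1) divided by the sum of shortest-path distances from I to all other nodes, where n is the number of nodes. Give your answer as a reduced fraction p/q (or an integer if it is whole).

Distances from I: E:2, F:2, G:2, H:1, J:2, K:1, L:2. Sum = 12.
n = 8, so closeness = 7/12.

7/12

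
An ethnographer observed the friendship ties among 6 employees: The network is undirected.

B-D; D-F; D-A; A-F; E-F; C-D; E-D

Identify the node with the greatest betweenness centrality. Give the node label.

D

Unnormalized betweenness of each node: A:0, B:0, C:0, D:15/2, E:0, F:1/2.
D has the largest value, 15/2, making it the main broker — the node through which the most shortest paths run.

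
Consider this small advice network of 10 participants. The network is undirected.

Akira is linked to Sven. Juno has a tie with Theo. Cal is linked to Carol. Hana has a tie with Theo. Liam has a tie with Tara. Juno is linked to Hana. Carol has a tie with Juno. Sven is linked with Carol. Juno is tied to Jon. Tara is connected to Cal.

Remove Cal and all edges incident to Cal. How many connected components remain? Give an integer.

Without Cal, the remaining ties split the others into: {Akira, Carol, Hana, Jon, Juno, Sven, Theo}; {Liam, Tara}.
That's 2 separate components.

2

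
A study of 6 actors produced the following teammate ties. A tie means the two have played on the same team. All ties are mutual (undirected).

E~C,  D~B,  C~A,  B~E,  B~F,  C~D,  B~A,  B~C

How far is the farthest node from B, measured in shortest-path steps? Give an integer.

1

Distances from B: A:1, C:1, D:1, E:1, F:1.
The largest is 1 (to E, D, F, A, and C), so the eccentricity of B is 1.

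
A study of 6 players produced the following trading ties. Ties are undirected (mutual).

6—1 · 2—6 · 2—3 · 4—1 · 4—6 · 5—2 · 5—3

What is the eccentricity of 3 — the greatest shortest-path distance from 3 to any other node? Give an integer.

3

Distances from 3: 1:3, 2:1, 4:3, 5:1, 6:2.
The largest is 3 (to 1 and 4), so the eccentricity of 3 is 3.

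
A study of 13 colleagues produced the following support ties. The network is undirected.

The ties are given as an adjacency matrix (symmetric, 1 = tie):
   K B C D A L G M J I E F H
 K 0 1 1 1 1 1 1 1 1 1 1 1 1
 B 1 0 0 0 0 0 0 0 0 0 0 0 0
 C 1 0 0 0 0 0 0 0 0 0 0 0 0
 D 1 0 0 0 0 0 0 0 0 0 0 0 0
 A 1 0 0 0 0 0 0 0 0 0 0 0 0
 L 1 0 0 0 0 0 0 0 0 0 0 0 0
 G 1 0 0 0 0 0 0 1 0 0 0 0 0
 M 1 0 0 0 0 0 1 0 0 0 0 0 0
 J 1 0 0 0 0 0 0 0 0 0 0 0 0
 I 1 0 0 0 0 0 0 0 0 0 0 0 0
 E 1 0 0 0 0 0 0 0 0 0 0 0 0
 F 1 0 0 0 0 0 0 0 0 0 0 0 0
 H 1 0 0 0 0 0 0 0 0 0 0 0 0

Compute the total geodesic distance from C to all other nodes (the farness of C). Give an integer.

23

Distances from C: A:2, B:2, D:2, E:2, F:2, G:2, H:2, I:2, J:2, K:1, L:2, M:2.
Sum = 2 + 2 + 2 + 2 + 2 + 2 + 2 + 2 + 2 + 1 + 2 + 2 = 23.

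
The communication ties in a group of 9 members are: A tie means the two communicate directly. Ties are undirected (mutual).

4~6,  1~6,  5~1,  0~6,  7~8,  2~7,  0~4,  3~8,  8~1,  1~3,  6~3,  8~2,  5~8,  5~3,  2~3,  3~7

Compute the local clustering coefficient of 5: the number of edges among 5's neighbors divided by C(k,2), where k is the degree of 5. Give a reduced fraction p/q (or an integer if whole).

5's neighbors: 1, 3, and 8 (k = 3).
Possible neighbor pairs: C(3,2) = 3. Edges among them: 1–3, 1–8, 3–8 → e = 3.
Clustering(5) = 3/3 = 1.

1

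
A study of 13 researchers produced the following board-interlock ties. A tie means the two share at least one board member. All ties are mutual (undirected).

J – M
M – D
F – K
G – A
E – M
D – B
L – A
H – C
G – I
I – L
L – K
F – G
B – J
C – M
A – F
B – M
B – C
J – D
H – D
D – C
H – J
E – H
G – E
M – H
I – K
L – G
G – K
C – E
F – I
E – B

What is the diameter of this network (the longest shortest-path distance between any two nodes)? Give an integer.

Eccentricity of each node (its greatest distance to any other): A:4, B:3, C:3, D:4, E:2, F:4, G:3, H:3, I:4, J:4, K:4, L:4, M:3.
The maximum eccentricity is 4, realized for instance by the pair D–K via D – H – E – G – K. So the diameter is 4.

4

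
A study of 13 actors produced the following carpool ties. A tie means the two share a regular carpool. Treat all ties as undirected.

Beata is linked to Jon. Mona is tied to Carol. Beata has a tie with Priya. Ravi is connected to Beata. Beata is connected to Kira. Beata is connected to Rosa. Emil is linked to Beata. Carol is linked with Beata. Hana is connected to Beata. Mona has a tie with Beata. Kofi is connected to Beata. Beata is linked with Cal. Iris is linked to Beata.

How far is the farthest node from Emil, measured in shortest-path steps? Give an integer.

2

Distances from Emil: Beata:1, Cal:2, Carol:2, Hana:2, Iris:2, Jon:2, Kira:2, Kofi:2, Mona:2, Priya:2, Ravi:2, Rosa:2.
The largest is 2 (to Hana, Jon, Ravi, Mona, Kira, Priya, Kofi, Cal, Carol, Iris, and Rosa), so the eccentricity of Emil is 2.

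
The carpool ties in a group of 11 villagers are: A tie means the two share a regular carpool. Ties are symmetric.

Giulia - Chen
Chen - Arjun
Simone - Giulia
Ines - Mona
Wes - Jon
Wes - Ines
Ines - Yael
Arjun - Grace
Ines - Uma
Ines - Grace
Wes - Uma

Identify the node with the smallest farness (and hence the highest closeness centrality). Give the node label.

Farness (sum of distances to all others) for each node — Arjun:25, Chen:30, Giulia:37, Grace:22, Ines:21, Jon:36, Mona:30, Simone:46, Uma:28, Wes:27, Yael:30.
The smallest farness is 21, for Ines, so Ines has the highest closeness.

Ines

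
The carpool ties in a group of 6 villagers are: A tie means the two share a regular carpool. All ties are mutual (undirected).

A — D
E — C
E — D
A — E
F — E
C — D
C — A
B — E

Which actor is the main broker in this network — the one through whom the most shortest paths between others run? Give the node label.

E

Unnormalized betweenness of each node: A:0, B:0, C:0, D:0, E:7, F:0.
E has the largest value, 7, making it the main broker — the node through which the most shortest paths run.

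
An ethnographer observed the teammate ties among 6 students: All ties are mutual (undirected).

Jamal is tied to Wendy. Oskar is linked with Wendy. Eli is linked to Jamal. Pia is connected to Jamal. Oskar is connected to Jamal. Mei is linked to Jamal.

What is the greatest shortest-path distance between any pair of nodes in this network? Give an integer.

2

Eccentricity of each node (its greatest distance to any other): Eli:2, Jamal:1, Mei:2, Oskar:2, Pia:2, Wendy:2.
The maximum eccentricity is 2, realized for instance by the pair Eli–Mei via Eli – Jamal – Mei. So the diameter is 2.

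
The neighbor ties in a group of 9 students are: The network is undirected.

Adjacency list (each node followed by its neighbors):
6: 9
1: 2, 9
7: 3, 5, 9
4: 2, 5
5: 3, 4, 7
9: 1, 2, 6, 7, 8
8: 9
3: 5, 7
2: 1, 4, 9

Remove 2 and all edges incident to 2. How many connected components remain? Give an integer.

2's neighbors (1, 4, and 9) remain reachable from one another through other ties, so the rest of the network stays in one piece.

1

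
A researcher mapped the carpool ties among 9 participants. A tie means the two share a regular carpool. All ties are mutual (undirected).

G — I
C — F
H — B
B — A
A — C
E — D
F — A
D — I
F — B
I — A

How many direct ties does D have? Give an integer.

D is directly tied to E and I. That is 2 neighbors, so the degree of D is 2.

2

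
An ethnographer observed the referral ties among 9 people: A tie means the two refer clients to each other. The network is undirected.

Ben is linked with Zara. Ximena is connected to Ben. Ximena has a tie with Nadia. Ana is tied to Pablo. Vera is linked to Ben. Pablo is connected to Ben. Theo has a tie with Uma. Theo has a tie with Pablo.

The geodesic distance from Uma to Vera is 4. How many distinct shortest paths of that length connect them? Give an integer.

The shortest distance is 4, and the only length-4 path is Uma–Theo–Pablo–Ben–Vera. So there is exactly 1 shortest path.

1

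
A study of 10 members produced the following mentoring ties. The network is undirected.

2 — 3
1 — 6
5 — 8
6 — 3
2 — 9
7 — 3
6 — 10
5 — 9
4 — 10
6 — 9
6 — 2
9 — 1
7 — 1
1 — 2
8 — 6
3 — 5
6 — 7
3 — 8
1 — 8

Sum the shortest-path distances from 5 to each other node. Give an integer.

Distances from 5: 1:2, 2:2, 3:1, 4:4, 6:2, 7:2, 8:1, 9:1, 10:3.
Sum = 2 + 2 + 1 + 4 + 2 + 2 + 1 + 1 + 3 = 18.

18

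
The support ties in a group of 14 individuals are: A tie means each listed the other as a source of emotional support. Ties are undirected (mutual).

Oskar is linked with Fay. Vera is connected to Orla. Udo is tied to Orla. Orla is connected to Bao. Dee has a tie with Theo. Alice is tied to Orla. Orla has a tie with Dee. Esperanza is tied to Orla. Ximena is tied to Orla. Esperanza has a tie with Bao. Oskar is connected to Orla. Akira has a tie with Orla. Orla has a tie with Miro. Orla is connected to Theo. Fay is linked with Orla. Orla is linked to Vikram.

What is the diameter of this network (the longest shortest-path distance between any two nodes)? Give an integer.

2

Eccentricity of each node (its greatest distance to any other): Akira:2, Alice:2, Bao:2, Dee:2, Esperanza:2, Fay:2, Miro:2, Orla:1, Oskar:2, Theo:2, Udo:2, Vera:2, Vikram:2, Ximena:2.
The maximum eccentricity is 2, realized for instance by the pair Akira–Ximena via Akira – Orla – Ximena. So the diameter is 2.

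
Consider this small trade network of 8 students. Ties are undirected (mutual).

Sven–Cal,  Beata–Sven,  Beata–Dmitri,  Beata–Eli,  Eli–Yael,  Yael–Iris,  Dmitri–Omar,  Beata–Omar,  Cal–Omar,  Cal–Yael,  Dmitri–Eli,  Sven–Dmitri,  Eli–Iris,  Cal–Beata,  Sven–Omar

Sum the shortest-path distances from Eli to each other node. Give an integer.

Distances from Eli: Beata:1, Cal:2, Dmitri:1, Iris:1, Omar:2, Sven:2, Yael:1.
Sum = 1 + 2 + 1 + 1 + 2 + 2 + 1 = 10.

10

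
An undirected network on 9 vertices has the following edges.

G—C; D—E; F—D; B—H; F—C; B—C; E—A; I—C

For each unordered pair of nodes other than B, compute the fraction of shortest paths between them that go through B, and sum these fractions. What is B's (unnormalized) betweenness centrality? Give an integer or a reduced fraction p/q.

7

Pairs whose geodesics pass through B — H–I: 1; H–C: 1; H–E: 1; H–F: 1; H–A: 1; H–D: 1; H–G: 1.
All other pairs contribute 0.
Summing the contributions gives betweenness(B) = 7.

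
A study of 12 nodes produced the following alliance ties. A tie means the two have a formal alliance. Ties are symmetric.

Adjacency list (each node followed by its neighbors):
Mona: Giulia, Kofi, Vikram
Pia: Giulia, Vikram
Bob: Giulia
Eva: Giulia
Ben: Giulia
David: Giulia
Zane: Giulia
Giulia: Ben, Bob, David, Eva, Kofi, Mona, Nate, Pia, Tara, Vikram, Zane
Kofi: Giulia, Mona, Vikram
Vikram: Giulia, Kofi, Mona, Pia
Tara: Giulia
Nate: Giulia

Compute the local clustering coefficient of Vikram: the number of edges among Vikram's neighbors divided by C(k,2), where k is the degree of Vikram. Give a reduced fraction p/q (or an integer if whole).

2/3

Vikram's neighbors: Giulia, Kofi, Mona, and Pia (k = 4).
Possible neighbor pairs: C(4,2) = 6. Edges among them: Giulia–Kofi, Giulia–Mona, Giulia–Pia, Kofi–Mona → e = 4.
Clustering(Vikram) = 4/6 = 2/3.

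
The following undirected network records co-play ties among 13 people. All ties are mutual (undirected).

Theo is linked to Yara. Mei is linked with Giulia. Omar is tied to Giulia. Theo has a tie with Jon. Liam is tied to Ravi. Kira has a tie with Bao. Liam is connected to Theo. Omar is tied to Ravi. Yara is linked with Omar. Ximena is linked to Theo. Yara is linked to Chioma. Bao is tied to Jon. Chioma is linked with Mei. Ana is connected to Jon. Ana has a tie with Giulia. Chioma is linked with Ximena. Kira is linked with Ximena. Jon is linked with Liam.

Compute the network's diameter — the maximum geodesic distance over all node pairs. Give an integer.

4

Eccentricity of each node (its greatest distance to any other): Ana:3, Bao:4, Chioma:3, Giulia:4, Jon:3, Kira:4, Liam:4, Mei:4, Omar:4, Ravi:4, Theo:3, Ximena:3, Yara:3.
The maximum eccentricity is 4, realized for instance by the pair Omar–Kira via Omar – Yara – Chioma – Ximena – Kira. So the diameter is 4.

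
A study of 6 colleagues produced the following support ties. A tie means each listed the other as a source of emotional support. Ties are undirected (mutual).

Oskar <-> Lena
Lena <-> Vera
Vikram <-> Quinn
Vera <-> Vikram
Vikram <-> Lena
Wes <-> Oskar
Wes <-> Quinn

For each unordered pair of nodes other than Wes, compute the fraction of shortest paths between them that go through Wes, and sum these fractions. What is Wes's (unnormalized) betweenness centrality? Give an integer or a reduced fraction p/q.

Pairs whose geodesics pass through Wes — Oskar–Quinn: 1.
All other pairs contribute 0.
Summing the contributions gives betweenness(Wes) = 1.

1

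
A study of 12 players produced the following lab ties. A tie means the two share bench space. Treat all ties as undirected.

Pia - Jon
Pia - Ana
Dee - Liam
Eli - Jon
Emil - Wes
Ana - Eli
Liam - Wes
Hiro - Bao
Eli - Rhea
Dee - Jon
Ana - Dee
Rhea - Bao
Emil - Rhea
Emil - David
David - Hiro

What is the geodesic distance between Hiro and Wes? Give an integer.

One shortest route is Hiro – David – Emil – Wes, which uses 3 edges, and at distance 2 from Hiro we only reach {Emil, Rhea}, which does not include Wes. So d(Hiro,Wes) = 3.

3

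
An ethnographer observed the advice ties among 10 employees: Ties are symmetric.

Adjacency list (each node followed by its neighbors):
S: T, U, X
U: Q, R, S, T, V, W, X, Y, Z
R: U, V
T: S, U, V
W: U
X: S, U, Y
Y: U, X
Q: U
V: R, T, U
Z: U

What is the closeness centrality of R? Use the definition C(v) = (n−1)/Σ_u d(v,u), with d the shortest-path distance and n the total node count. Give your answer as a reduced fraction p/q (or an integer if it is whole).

Distances from R: Q:2, S:2, T:2, U:1, V:1, W:2, X:2, Y:2, Z:2. Sum = 16.
n = 10, so closeness = 9/16.

9/16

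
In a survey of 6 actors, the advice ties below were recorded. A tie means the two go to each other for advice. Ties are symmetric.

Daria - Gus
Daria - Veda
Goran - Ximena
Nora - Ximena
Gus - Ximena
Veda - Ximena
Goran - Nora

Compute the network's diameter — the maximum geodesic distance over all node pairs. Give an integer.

Eccentricity of each node (its greatest distance to any other): Daria:3, Goran:3, Gus:2, Nora:3, Veda:2, Ximena:2.
The maximum eccentricity is 3, realized for instance by the pair Nora–Daria via Nora – Ximena – Gus – Daria. So the diameter is 3.

3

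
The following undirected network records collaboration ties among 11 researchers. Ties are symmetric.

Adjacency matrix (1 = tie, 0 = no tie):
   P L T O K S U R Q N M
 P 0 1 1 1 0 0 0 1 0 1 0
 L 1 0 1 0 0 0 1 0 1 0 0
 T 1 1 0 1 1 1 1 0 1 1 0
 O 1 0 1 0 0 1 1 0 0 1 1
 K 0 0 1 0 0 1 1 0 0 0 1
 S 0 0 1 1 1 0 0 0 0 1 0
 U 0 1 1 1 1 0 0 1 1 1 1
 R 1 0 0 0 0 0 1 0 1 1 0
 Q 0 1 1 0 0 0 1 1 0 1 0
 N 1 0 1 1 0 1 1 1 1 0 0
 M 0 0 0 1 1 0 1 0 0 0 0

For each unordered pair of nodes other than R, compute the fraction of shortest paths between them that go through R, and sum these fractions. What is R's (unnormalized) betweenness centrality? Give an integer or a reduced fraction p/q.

9/20

Pairs whose geodesics pass through R — P–U: 1/5; P–Q: 1/4.
All other pairs contribute 0.
Summing the contributions gives betweenness(R) = 9/20.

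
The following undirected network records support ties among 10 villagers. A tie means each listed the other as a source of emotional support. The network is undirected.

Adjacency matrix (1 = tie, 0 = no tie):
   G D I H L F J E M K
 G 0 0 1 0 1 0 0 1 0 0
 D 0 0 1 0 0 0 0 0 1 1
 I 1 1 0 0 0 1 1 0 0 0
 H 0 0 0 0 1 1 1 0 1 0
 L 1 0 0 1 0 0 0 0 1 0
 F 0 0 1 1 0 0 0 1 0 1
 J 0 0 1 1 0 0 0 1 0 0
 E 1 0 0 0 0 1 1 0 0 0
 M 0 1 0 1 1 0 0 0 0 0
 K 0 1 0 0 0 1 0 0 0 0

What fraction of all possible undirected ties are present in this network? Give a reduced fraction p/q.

16/45

There are 16 edges and 10 nodes, so the maximum possible is C(10,2) = 45.
Density = 16/45.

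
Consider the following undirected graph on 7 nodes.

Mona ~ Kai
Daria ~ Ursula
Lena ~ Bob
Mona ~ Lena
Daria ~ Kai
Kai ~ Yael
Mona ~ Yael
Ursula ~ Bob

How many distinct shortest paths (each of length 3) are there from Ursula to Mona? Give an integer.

The shortest distance is 3. The length-3 paths are: Ursula–Daria–Kai–Mona; Ursula–Bob–Lena–Mona.
That gives 2 distinct shortest paths.

2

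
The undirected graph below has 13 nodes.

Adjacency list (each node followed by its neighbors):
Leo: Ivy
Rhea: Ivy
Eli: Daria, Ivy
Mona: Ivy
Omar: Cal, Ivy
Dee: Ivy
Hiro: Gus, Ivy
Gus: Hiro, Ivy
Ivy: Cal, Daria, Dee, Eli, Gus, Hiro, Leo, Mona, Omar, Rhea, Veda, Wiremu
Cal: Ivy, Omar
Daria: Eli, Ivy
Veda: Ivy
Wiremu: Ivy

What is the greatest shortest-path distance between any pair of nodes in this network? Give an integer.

Eccentricity of each node (its greatest distance to any other): Cal:2, Daria:2, Dee:2, Eli:2, Gus:2, Hiro:2, Ivy:1, Leo:2, Mona:2, Omar:2, Rhea:2, Veda:2, Wiremu:2.
The maximum eccentricity is 2, realized for instance by the pair Omar–Leo via Omar – Ivy – Leo. So the diameter is 2.

2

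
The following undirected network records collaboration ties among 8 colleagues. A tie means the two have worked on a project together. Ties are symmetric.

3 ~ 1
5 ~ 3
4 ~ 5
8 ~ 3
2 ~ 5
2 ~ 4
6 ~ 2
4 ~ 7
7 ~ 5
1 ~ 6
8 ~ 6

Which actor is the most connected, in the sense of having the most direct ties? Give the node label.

5

Degrees — 1:2, 2:3, 3:3, 4:3, 5:4, 6:3, 7:2, 8:2.
The maximum is 4, attained only by 5.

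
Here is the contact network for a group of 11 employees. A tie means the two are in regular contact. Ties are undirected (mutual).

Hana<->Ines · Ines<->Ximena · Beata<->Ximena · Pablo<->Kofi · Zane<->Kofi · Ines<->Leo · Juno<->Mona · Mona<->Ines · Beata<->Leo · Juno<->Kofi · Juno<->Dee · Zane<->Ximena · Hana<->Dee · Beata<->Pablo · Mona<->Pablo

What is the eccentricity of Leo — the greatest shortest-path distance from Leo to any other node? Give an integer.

Distances from Leo: Beata:1, Dee:3, Hana:2, Ines:1, Juno:3, Kofi:3, Mona:2, Pablo:2, Ximena:2, Zane:3.
The largest is 3 (to Dee, Juno, Zane, and Kofi), so the eccentricity of Leo is 3.

3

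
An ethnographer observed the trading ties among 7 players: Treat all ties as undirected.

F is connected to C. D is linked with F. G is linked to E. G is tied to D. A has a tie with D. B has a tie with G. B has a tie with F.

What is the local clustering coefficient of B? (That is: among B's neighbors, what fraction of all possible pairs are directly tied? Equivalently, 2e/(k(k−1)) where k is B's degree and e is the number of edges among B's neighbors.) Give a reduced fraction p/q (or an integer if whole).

B's neighbors: F and G (k = 2).
Possible neighbor pairs: C(2,2) = 1. Edges among them: none → e = 0.
Clustering(B) = 0/1.

0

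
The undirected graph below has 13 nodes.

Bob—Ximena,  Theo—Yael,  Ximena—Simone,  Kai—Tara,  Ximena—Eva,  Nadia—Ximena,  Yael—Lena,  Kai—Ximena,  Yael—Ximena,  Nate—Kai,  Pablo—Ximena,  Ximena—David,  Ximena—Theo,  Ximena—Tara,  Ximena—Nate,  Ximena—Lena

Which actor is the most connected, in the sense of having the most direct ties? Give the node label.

Degrees — Bob:1, David:1, Eva:1, Kai:3, Lena:2, Nadia:1, Nate:2, Pablo:1, Simone:1, Tara:2, Theo:2, Ximena:12, Yael:3.
The maximum is 12, attained only by Ximena.

Ximena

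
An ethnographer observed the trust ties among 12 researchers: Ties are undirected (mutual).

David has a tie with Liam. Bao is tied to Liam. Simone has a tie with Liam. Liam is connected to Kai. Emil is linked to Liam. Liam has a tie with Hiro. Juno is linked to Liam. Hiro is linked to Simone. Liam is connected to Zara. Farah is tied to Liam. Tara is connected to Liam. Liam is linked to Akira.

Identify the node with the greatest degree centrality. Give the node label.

Degrees — Akira:1, Bao:1, David:1, Emil:1, Farah:1, Hiro:2, Juno:1, Kai:1, Liam:11, Simone:2, Tara:1, Zara:1.
The maximum is 11, attained only by Liam.

Liam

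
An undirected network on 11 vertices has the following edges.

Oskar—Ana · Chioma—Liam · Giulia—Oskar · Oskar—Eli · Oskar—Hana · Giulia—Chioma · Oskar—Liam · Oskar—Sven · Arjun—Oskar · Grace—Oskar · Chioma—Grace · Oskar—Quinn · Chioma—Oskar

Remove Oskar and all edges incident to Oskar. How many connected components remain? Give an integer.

Without Oskar, the remaining ties split the others into: {Chioma, Giulia, Grace, Liam}; {Sven}; {Hana}; {Arjun}; {Quinn}; {Ana}; {Eli}.
That's 7 separate components.

7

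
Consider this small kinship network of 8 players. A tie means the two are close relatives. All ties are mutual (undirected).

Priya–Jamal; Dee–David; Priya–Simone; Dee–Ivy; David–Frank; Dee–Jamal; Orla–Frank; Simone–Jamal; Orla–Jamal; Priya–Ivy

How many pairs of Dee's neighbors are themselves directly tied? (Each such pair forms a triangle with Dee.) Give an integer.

0

Dee's neighbors are David, Ivy, and Jamal, but none of them are tied to each other, so no triangle contains Dee.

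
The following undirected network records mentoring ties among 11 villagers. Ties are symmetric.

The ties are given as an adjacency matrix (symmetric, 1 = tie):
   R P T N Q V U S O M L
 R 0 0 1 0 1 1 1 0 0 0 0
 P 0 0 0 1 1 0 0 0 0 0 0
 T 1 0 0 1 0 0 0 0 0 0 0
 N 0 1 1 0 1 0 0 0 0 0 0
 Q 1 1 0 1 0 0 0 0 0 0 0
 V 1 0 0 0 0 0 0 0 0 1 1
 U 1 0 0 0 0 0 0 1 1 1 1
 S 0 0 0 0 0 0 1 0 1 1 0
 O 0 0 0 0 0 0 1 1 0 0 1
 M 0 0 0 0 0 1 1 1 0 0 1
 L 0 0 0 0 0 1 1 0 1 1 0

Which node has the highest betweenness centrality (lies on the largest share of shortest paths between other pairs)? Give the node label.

Unnormalized betweenness of each node: L:5/3, M:5/3, N:3/2, O:1/3, P:0, Q:21/2, R:149/6, S:1/3, T:7/2, U:47/3, V:5.
R has the largest value, 149/6, making it the main broker — the node through which the most shortest paths run.

R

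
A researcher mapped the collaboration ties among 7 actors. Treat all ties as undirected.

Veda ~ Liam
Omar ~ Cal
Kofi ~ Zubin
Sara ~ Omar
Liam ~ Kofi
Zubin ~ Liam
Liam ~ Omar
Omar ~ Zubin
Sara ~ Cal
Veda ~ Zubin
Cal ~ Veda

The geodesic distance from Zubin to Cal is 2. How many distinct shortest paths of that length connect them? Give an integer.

The shortest distance is 2. The length-2 paths are: Zubin–Veda–Cal; Zubin–Omar–Cal.
That gives 2 distinct shortest paths.

2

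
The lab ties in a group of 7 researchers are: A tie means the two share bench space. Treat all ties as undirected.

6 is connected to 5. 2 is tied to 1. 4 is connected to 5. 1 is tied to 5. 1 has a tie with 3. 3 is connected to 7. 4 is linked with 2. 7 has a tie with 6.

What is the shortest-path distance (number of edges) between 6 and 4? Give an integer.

One shortest route is 6 – 5 – 4, which uses 2 edges, and 6 and 4 are not directly tied, so nothing shorter exists. So d(6,4) = 2.

2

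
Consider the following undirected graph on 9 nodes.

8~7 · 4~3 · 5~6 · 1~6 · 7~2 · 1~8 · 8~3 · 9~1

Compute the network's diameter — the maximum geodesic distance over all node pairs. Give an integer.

Eccentricity of each node (its greatest distance to any other): 1:3, 2:5, 3:4, 4:5, 5:5, 6:4, 7:4, 8:3, 9:4.
The maximum eccentricity is 5, realized for instance by the pair 2–5 via 2 – 7 – 8 – 1 – 6 – 5. So the diameter is 5.

5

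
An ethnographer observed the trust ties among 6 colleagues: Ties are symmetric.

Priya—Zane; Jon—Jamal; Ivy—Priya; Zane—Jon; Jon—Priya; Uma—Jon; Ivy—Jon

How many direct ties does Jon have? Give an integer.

5

Jon is directly tied to Ivy, Jamal, Priya, Uma, and Zane. That is 5 neighbors, so the degree of Jon is 5.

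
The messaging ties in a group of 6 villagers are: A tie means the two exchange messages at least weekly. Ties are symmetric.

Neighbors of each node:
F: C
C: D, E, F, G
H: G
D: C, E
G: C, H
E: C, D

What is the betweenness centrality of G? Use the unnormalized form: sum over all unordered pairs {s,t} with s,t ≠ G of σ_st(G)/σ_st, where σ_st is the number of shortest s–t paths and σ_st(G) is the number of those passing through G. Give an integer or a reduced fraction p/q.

Pairs whose geodesics pass through G — F–H: 1; H–E: 1; H–C: 1; H–D: 1.
All other pairs contribute 0.
Summing the contributions gives betweenness(G) = 4.

4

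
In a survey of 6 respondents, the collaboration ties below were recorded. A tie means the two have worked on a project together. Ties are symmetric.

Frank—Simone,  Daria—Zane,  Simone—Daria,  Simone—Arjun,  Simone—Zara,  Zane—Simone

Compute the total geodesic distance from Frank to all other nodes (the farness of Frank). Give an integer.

9

Distances from Frank: Arjun:2, Daria:2, Simone:1, Zane:2, Zara:2.
Sum = 2 + 2 + 1 + 2 + 2 = 9.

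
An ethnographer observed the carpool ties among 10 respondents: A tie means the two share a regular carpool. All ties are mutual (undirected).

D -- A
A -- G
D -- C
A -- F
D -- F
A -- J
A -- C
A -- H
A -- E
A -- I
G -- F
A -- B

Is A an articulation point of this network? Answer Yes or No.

Yes

Removing A leaves {B} with no path to {C, D, F, and G}, so the network splits into 6 components. A is a cut vertex.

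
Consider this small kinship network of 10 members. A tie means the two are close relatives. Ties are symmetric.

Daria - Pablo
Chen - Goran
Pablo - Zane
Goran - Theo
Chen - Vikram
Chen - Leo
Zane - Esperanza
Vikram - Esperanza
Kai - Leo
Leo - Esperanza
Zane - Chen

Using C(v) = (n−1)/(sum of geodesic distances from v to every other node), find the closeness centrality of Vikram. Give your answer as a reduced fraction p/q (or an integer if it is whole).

Distances from Vikram: Chen:1, Daria:4, Esperanza:1, Goran:2, Kai:3, Leo:2, Pablo:3, Theo:3, Zane:2. Sum = 21.
n = 10, so closeness = 9/21 = 3/7.

3/7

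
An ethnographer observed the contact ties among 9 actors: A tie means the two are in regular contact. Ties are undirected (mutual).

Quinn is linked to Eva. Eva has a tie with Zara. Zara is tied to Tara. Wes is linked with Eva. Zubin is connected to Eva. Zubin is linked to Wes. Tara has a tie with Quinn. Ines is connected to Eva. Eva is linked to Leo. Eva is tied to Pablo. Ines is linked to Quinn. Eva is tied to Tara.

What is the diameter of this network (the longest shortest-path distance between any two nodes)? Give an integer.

Eccentricity of each node (its greatest distance to any other): Eva:1, Ines:2, Leo:2, Pablo:2, Quinn:2, Tara:2, Wes:2, Zara:2, Zubin:2.
The maximum eccentricity is 2, realized for instance by the pair Wes–Ines via Wes – Eva – Ines. So the diameter is 2.

2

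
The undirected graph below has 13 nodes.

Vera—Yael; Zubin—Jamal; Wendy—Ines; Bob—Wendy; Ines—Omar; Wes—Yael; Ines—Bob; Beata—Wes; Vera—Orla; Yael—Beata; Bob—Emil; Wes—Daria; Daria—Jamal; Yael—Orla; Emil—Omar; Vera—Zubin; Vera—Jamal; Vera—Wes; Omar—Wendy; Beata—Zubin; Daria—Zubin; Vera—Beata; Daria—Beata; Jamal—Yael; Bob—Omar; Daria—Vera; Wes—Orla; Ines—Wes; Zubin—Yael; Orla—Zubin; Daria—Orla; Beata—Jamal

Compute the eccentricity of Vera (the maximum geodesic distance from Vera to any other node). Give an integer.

Distances from Vera: Beata:1, Bob:3, Daria:1, Emil:4, Ines:2, Jamal:1, Omar:3, Orla:1, Wendy:3, Wes:1, Yael:1, Zubin:1.
The largest is 4 (to Emil), so the eccentricity of Vera is 4.

4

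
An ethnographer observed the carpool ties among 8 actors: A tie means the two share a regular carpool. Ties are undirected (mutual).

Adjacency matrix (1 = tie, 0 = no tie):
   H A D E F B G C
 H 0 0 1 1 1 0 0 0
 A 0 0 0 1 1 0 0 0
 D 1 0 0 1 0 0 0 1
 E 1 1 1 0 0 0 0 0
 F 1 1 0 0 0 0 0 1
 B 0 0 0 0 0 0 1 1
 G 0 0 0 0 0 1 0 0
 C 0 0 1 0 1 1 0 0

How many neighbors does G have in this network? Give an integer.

G is directly tied to B. That is 1 neighbor, so the degree of G is 1.

1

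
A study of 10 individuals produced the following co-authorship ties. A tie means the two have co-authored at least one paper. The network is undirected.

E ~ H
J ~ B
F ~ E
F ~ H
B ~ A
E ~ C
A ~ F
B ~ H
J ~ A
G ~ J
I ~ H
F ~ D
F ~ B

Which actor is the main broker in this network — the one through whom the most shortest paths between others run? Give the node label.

Unnormalized betweenness of each node: A:10/3, B:29/3, C:0, D:0, E:8, F:44/3, G:0, H:31/3, I:0, J:8.
F has the largest value, 44/3, making it the main broker — the node through which the most shortest paths run.

F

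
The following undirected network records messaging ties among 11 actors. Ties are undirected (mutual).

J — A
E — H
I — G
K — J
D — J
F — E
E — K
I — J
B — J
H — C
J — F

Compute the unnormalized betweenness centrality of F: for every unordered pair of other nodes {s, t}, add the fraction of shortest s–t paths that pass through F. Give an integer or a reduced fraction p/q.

Pairs whose geodesics pass through F — C–J: 1/2; C–B: 1/2; C–I: 1/2; C–A: 1/2; C–D: 1/2; C–G: 1/2; H–J: 1/2; H–B: 1/2; H–I: 1/2; H–A: 1/2; H–D: 1/2; H–G: 1/2; J–E: 1/2; B–E: 1/2 … (+4 more pairs).
All other pairs contribute 0.
Summing the contributions gives betweenness(F) = 9.

9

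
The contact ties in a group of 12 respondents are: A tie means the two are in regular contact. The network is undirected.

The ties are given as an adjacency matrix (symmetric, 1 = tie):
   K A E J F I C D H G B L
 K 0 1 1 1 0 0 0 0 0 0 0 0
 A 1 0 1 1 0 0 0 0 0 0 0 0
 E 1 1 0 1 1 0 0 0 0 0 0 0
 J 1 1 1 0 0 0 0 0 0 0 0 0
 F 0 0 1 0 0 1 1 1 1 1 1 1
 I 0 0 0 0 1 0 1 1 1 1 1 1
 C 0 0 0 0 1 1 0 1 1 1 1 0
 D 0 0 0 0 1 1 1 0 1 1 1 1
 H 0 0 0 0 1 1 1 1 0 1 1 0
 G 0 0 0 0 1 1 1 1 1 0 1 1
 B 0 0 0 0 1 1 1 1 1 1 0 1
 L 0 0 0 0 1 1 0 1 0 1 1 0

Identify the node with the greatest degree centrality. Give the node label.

Degrees — A:3, B:7, C:6, D:7, E:4, F:8, G:7, H:6, I:7, J:3, K:3, L:5.
The maximum is 8, attained only by F.

F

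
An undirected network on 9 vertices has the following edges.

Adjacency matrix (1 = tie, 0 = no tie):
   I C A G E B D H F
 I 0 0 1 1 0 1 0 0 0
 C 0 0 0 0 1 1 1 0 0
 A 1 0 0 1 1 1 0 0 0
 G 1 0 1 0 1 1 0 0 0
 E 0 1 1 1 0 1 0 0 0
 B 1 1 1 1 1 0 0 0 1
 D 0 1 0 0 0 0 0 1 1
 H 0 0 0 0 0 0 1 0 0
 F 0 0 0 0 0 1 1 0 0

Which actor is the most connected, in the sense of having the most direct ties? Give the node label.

B

Degrees — A:4, B:6, C:3, D:3, E:4, F:2, G:4, H:1, I:3.
The maximum is 6, attained only by B.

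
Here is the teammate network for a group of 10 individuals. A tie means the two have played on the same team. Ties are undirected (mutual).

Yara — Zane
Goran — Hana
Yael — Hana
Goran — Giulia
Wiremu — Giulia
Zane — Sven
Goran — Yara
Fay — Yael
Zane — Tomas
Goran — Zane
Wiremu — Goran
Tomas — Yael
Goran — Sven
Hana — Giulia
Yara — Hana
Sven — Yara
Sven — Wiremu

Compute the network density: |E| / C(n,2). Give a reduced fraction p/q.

There are 17 edges and 10 nodes, so the maximum possible is C(10,2) = 45.
Density = 17/45.

17/45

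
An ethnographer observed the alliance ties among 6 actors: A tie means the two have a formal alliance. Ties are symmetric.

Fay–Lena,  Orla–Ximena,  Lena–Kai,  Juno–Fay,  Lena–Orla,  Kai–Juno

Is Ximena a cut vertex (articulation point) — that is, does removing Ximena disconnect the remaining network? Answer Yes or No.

No

Even without Ximena, every remaining node can still reach every other (the residual graph is connected), so Ximena is not a cut vertex.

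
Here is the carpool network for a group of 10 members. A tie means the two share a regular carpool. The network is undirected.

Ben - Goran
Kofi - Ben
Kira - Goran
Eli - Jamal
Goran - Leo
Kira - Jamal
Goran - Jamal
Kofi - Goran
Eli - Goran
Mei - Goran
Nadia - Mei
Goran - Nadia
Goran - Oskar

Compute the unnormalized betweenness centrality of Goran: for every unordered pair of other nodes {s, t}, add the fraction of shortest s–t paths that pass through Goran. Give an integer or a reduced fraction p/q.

Pairs whose geodesics pass through Goran — Nadia–Kira: 1; Nadia–Ben: 1; Nadia–Leo: 1; Nadia–Jamal: 1; Nadia–Kofi: 1; Nadia–Eli: 1; Nadia–Oskar: 1; Kira–Ben: 1; Kira–Leo: 1; Kira–Kofi: 1; Kira–Eli: 1/2; Kira–Oskar: 1; Kira–Mei: 1; Ben–Leo: 1 … (+18 more pairs).
All other pairs contribute 0.
Summing the contributions gives betweenness(Goran) = 63/2.

63/2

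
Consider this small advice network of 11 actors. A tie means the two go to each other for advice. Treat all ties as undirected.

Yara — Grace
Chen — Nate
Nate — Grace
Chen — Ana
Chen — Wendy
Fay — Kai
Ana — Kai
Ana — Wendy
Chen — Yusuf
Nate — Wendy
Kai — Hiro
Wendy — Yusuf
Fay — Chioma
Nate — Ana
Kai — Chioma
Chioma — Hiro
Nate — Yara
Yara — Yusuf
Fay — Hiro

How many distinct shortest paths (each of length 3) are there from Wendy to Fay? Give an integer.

1

The shortest distance is 3, and the only length-3 path is Wendy–Ana–Kai–Fay. So there is exactly 1 shortest path.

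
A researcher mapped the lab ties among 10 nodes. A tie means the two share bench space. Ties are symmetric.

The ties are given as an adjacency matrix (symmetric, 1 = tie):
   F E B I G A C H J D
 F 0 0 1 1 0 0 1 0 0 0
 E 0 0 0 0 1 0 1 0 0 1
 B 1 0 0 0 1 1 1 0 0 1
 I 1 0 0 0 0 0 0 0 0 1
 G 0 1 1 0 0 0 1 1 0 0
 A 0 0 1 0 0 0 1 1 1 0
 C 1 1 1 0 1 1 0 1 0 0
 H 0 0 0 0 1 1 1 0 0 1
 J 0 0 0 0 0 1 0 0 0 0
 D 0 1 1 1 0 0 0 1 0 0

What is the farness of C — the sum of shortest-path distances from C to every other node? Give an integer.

Distances from C: A:1, B:1, D:2, E:1, F:1, G:1, H:1, I:2, J:2.
Sum = 1 + 1 + 2 + 1 + 1 + 1 + 1 + 2 + 2 = 12.

12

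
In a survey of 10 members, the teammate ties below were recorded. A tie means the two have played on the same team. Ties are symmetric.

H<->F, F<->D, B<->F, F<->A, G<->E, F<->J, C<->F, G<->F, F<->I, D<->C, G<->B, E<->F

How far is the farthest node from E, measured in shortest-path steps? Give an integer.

2

Distances from E: A:2, B:2, C:2, D:2, F:1, G:1, H:2, I:2, J:2.
The largest is 2 (to I, D, J, C, B, A, and H), so the eccentricity of E is 2.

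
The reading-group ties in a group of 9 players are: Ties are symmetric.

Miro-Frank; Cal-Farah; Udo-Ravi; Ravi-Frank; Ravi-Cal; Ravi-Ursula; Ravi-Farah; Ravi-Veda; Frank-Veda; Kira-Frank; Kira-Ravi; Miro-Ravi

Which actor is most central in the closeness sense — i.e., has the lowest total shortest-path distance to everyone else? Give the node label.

Farness (sum of distances to all others) for each node — Cal:14, Farah:14, Frank:12, Kira:14, Miro:14, Ravi:8, Udo:15, Ursula:15, Veda:14.
The smallest farness is 8, for Ravi, so Ravi has the highest closeness.

Ravi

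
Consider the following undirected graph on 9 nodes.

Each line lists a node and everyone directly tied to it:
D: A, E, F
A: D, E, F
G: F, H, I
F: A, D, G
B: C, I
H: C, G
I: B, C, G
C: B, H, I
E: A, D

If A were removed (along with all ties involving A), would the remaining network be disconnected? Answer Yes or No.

No

Even without A, every remaining node can still reach every other (the residual graph is connected), so A is not a cut vertex.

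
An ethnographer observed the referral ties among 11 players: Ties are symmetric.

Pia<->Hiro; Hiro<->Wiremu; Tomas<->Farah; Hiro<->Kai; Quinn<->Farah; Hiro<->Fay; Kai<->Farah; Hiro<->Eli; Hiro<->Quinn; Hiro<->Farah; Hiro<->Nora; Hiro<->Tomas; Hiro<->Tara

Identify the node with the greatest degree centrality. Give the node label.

Degrees — Eli:1, Farah:4, Fay:1, Hiro:10, Kai:2, Nora:1, Pia:1, Quinn:2, Tara:1, Tomas:2, Wiremu:1.
The maximum is 10, attained only by Hiro.

Hiro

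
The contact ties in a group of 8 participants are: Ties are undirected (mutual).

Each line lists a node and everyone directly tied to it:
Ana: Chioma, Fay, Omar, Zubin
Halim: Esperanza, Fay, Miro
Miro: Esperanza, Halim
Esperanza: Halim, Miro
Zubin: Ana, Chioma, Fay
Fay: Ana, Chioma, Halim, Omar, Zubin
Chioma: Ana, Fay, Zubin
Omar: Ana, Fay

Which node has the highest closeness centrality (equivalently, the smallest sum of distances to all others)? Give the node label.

Fay

Farness (sum of distances to all others) for each node — Ana:12, Chioma:13, Esperanza:16, Fay:9, Halim:11, Miro:16, Omar:14, Zubin:13.
The smallest farness is 9, for Fay, so Fay has the highest closeness.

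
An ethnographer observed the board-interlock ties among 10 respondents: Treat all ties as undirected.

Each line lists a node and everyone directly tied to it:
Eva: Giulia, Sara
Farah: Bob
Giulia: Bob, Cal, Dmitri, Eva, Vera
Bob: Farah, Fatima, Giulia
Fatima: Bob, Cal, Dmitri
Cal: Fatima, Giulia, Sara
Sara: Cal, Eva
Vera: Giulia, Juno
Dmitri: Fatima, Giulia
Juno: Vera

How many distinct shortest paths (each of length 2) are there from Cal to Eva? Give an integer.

The shortest distance is 2. The length-2 paths are: Cal–Giulia–Eva; Cal–Sara–Eva.
That gives 2 distinct shortest paths.

2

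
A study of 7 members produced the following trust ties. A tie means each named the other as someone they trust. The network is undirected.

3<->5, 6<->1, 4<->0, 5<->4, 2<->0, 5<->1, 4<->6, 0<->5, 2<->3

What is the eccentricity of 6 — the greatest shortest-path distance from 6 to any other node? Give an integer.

3

Distances from 6: 0:2, 1:1, 2:3, 3:3, 4:1, 5:2.
The largest is 3 (to 2 and 3), so the eccentricity of 6 is 3.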